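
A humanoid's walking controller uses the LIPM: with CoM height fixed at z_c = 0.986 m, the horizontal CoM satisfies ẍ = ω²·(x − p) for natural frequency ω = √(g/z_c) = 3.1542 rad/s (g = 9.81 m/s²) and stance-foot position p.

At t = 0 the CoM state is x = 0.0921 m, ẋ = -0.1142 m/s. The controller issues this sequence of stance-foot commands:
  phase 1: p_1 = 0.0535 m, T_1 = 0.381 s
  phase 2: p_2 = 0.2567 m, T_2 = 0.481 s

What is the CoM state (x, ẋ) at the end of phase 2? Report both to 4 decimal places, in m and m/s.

x = -0.2082, ẋ = -1.3413

phase 1: p=0.0535, T=0.381, ωT=1.201750, cosh=1.813300, sinh=1.512633; start (x,ẋ)=(0.092100, -0.114200) → end (x,ẋ)=(0.068727, -0.022913)
phase 2: p=0.2567, T=0.481, ωT=1.517170, cosh=2.389318, sinh=2.169987; start (x,ẋ)=(0.068727, -0.022913) → end (x,ẋ)=(-0.208189, -1.341337)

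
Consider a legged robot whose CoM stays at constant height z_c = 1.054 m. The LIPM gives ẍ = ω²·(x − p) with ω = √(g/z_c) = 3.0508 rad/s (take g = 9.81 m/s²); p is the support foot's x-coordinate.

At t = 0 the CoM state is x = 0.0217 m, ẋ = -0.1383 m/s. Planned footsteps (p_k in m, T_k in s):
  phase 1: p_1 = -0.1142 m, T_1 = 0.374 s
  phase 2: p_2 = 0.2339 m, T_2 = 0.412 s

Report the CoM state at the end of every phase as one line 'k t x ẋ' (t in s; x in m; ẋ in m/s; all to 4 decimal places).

phase 1: p=-0.1142, T=0.374, ωT=1.140999, cosh=1.724697, sinh=1.405197; start (x,ẋ)=(0.021700, -0.138300) → end (x,ẋ)=(0.056485, 0.344074)
phase 2: p=0.2339, T=0.412, ωT=1.256930, cosh=1.899570, sinh=1.615044; start (x,ẋ)=(0.056485, 0.344074) → end (x,ẋ)=(0.079036, -0.220559)

1 0.3740 0.0565 0.3441
2 0.7860 0.0790 -0.2206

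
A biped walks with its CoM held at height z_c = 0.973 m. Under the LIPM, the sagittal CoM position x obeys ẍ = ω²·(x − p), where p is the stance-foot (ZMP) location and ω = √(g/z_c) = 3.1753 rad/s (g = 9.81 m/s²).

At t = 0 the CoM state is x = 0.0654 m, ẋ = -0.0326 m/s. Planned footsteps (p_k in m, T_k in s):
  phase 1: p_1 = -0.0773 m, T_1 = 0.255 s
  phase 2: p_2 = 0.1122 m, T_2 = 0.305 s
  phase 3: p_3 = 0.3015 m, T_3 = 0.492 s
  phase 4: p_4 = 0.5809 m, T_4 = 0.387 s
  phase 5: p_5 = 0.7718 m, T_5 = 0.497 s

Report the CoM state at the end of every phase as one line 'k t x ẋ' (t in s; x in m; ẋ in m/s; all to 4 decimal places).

phase 1: p=-0.0773, T=0.255, ωT=0.809701, cosh=1.346114, sinh=0.901123; start (x,ẋ)=(0.065400, -0.032600) → end (x,ẋ)=(0.105539, 0.364429)
phase 2: p=0.1122, T=0.305, ωT=0.968467, cosh=1.506784, sinh=1.127119; start (x,ẋ)=(0.105539, 0.364429) → end (x,ẋ)=(0.231523, 0.525276)
phase 3: p=0.3015, T=0.492, ωT=1.562248, cosh=2.489597, sinh=2.279932; start (x,ẋ)=(0.231523, 0.525276) → end (x,ẋ)=(0.504444, 0.801127)
phase 4: p=0.5809, T=0.387, ωT=1.228841, cosh=1.854949, sinh=1.562318; start (x,ẋ)=(0.504444, 0.801127) → end (x,ẋ)=(0.833250, 1.106765)
phase 5: p=0.7718, T=0.497, ωT=1.578124, cosh=2.526109, sinh=2.319748; start (x,ẋ)=(0.833250, 1.106765) → end (x,ẋ)=(1.735588, 3.248444)

1 0.2550 0.1055 0.3644
2 0.5600 0.2315 0.5253
3 1.0520 0.5044 0.8011
4 1.4390 0.8333 1.1068
5 1.9360 1.7356 3.2484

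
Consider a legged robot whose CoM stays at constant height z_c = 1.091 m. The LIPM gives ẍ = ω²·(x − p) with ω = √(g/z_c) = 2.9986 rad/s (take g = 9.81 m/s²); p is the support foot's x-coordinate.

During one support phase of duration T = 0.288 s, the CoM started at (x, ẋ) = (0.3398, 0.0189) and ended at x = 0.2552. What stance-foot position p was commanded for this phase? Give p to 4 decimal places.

p = 0.5686

ωT = 2.9986·0.288 = 0.863597; cosh(ωT) = 1.396659, sinh(ωT) = 0.975017
x(T) = p + (x₀−p)·cosh(ωT) + (ẋ₀/ω)·sinh(ωT) ⇒ p·(1 − cosh) = x(T) − x₀·cosh − (ẋ₀/ω)·sinh
numerator   = 0.2552 − (0.3398)·1.396659 − (0.0189/2.9986)·0.975017 = -0.225530
denominator = 1 − 1.396659 = -0.396659
p = -0.225530 / -0.396659 = 0.5686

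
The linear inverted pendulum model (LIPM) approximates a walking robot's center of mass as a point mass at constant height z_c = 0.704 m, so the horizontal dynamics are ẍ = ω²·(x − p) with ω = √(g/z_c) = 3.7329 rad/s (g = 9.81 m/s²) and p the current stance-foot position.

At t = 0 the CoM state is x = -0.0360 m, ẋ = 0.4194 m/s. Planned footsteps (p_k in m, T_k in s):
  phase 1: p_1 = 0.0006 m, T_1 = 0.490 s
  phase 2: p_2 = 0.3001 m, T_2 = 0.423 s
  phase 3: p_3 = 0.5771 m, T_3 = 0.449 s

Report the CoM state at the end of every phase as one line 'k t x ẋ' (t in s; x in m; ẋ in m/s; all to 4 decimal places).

1 0.4900 0.2246 0.9253
2 0.9130 0.6846 1.6844
3 1.3620 2.0381 5.6939

phase 1: p=0.0006, T=0.490, ωT=1.829121, cosh=3.194482, sinh=3.033927; start (x,ẋ)=(-0.036000, 0.419400) → end (x,ẋ)=(0.224551, 0.925258)
phase 2: p=0.3001, T=0.423, ωT=1.579017, cosh=2.528181, sinh=2.322003; start (x,ẋ)=(0.224551, 0.925258) → end (x,ẋ)=(0.684643, 1.684374)
phase 3: p=0.5771, T=0.449, ωT=1.676072, cosh=2.765815, sinh=2.578707; start (x,ẋ)=(0.684643, 1.684374) → end (x,ẋ)=(2.038118, 5.693880)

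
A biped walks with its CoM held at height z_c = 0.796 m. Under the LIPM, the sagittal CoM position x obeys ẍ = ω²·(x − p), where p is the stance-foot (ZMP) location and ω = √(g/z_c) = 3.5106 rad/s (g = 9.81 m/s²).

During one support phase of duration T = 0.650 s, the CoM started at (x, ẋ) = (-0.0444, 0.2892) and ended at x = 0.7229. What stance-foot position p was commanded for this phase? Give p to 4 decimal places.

ωT = 3.5106·0.650 = 2.281890; cosh(ωT) = 4.948633, sinh(ωT) = 4.846542
x(T) = p + (x₀−p)·cosh(ωT) + (ẋ₀/ω)·sinh(ωT) ⇒ p·(1 − cosh) = x(T) − x₀·cosh − (ẋ₀/ω)·sinh
numerator   = 0.7229 − (-0.0444)·4.948633 − (0.2892/3.5106)·4.846542 = 0.543366
denominator = 1 − 4.948633 = -3.948633
p = 0.543366 / -3.948633 = -0.1376

p = -0.1376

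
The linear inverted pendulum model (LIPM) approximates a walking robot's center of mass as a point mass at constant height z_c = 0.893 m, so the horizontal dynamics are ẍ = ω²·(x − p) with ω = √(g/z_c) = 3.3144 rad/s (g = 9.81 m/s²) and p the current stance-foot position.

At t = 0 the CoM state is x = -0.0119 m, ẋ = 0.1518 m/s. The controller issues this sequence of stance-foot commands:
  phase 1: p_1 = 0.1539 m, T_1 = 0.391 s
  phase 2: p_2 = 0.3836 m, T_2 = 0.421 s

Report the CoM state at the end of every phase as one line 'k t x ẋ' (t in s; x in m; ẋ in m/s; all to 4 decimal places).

phase 1: p=0.1539, T=0.391, ωT=1.295930, cosh=1.964019, sinh=1.690376; start (x,ẋ)=(-0.011900, 0.151800) → end (x,ẋ)=(-0.094315, -0.630770)
phase 2: p=0.3836, T=0.421, ωT=1.395362, cosh=2.142090, sinh=1.894347; start (x,ẋ)=(-0.094315, -0.630770) → end (x,ẋ)=(-1.000654, -4.351813)

1 0.3910 -0.0943 -0.6308
2 0.8120 -1.0007 -4.3518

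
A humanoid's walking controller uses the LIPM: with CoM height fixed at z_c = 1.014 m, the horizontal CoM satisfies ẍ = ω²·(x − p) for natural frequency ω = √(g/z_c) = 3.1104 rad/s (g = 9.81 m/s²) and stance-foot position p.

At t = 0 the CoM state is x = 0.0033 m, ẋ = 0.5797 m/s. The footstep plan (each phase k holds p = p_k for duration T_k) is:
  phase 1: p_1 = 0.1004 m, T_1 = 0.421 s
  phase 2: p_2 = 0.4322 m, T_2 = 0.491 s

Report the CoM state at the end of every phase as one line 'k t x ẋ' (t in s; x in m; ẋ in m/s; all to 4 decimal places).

phase 1: p=0.1004, T=0.421, ωT=1.309478, cosh=1.987101, sinh=1.717140; start (x,ẋ)=(0.003300, 0.579700) → end (x,ẋ)=(0.227484, 0.633312)
phase 2: p=0.4322, T=0.491, ωT=1.527206, cosh=2.411217, sinh=2.194076; start (x,ẋ)=(0.227484, 0.633312) → end (x,ẋ)=(0.385324, 0.129978)

1 0.4210 0.2275 0.6333
2 0.9120 0.3853 0.1300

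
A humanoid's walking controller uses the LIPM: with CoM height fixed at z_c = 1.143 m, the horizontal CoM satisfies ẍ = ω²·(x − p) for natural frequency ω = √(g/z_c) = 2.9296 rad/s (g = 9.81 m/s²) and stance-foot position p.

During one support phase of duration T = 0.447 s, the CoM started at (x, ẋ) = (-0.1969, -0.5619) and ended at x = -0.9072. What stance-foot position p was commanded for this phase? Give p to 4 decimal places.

ωT = 2.9296·0.447 = 1.309531; cosh(ωT) = 1.987192, sinh(ωT) = 1.717245
x(T) = p + (x₀−p)·cosh(ωT) + (ẋ₀/ω)·sinh(ωT) ⇒ p·(1 − cosh) = x(T) − x₀·cosh − (ẋ₀/ω)·sinh
numerator   = -0.9072 − (-0.1969)·1.987192 − (-0.5619/2.9296)·1.717245 = -0.186553
denominator = 1 − 1.987192 = -0.987192
p = -0.186553 / -0.987192 = 0.1890

p = 0.1890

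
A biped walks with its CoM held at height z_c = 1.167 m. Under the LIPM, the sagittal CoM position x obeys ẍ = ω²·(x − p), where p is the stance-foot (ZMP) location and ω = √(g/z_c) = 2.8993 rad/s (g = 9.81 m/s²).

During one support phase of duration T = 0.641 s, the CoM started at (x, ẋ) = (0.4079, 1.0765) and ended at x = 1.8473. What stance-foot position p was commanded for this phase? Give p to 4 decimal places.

ωT = 2.8993·0.641 = 1.858451; cosh(ωT) = 3.284855, sinh(ωT) = 3.128941
x(T) = p + (x₀−p)·cosh(ωT) + (ẋ₀/ω)·sinh(ωT) ⇒ p·(1 − cosh) = x(T) − x₀·cosh − (ẋ₀/ω)·sinh
numerator   = 1.8473 − (0.4079)·3.284855 − (1.0765/2.8993)·3.128941 = -0.654357
denominator = 1 − 3.284855 = -2.284855
p = -0.654357 / -2.284855 = 0.2864

p = 0.2864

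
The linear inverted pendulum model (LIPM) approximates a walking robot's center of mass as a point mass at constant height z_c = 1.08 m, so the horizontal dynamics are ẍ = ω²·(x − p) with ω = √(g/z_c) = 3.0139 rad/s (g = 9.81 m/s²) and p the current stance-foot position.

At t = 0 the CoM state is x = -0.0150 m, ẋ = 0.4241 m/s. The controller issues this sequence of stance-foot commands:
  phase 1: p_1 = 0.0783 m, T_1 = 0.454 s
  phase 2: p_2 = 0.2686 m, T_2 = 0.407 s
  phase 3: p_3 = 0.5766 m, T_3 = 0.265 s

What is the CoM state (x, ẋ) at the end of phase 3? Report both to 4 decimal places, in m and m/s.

x = 0.1333, ẋ = -0.8190

phase 1: p=0.0783, T=0.454, ωT=1.368311, cosh=2.091622, sinh=1.837086; start (x,ẋ)=(-0.015000, 0.424100) → end (x,ẋ)=(0.141657, 0.370474)
phase 2: p=0.2686, T=0.407, ωT=1.226657, cosh=1.851542, sinh=1.558271; start (x,ẋ)=(0.141657, 0.370474) → end (x,ẋ)=(0.225105, 0.089762)
phase 3: p=0.5766, T=0.265, ωT=0.798684, cosh=1.336267, sinh=0.886346; start (x,ẋ)=(0.225105, 0.089762) → end (x,ẋ)=(0.133306, -0.819024)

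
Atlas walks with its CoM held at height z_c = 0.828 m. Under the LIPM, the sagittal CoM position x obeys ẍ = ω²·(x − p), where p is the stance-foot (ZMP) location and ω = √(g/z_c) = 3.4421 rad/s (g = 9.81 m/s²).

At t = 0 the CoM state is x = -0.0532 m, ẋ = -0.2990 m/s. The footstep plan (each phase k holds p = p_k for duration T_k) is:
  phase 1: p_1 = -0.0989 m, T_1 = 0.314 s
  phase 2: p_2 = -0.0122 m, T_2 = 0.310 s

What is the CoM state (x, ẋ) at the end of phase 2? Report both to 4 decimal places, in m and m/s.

x = -0.3217, ẋ = -1.0160

phase 1: p=-0.0989, T=0.314, ωT=1.080819, cosh=1.643205, sinh=1.303888; start (x,ẋ)=(-0.053200, -0.299000) → end (x,ẋ)=(-0.137068, -0.286212)
phase 2: p=-0.0122, T=0.310, ωT=1.067051, cosh=1.625408, sinh=1.281387; start (x,ẋ)=(-0.137068, -0.286212) → end (x,ẋ)=(-0.321710, -1.015963)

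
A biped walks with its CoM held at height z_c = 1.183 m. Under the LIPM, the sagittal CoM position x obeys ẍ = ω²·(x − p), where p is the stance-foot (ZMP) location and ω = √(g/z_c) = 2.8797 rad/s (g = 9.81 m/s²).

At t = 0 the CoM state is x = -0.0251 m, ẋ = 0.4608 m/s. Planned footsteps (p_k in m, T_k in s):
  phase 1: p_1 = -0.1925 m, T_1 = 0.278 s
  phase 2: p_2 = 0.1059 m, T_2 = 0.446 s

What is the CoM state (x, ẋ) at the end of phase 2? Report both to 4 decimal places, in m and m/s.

x = 0.8429, ẋ = 2.3577

phase 1: p=-0.1925, T=0.278, ωT=0.800557, cosh=1.337929, sinh=0.888851; start (x,ẋ)=(-0.025100, 0.460800) → end (x,ẋ)=(0.173700, 1.044999)
phase 2: p=0.1059, T=0.446, ωT=1.284346, cosh=1.944568, sinh=1.667737; start (x,ẋ)=(0.173700, 1.044999) → end (x,ẋ)=(0.842938, 2.357688)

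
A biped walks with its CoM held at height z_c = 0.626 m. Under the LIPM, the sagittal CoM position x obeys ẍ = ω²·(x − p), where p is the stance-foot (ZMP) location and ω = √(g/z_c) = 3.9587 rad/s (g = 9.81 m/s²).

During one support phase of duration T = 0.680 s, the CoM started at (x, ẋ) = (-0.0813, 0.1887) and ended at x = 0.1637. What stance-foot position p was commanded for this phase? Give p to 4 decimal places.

ωT = 3.9587·0.680 = 2.691916; cosh(ωT) = 7.413840, sinh(ωT) = 7.346089
x(T) = p + (x₀−p)·cosh(ωT) + (ẋ₀/ω)·sinh(ωT) ⇒ p·(1 − cosh) = x(T) − x₀·cosh − (ẋ₀/ω)·sinh
numerator   = 0.1637 − (-0.0813)·7.413840 − (0.1887/3.9587)·7.346089 = 0.416278
denominator = 1 − 7.413840 = -6.413840
p = 0.416278 / -6.413840 = -0.0649

p = -0.0649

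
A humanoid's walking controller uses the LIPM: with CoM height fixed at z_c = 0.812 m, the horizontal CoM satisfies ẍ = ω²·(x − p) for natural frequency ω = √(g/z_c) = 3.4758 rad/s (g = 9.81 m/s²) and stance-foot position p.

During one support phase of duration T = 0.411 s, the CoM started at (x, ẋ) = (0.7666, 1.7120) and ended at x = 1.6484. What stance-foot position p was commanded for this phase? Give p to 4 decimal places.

ωT = 3.4758·0.411 = 1.428554; cosh(ωT) = 2.206158, sinh(ωT) = 1.966503
x(T) = p + (x₀−p)·cosh(ωT) + (ẋ₀/ω)·sinh(ωT) ⇒ p·(1 − cosh) = x(T) − x₀·cosh − (ẋ₀/ω)·sinh
numerator   = 1.6484 − (0.7666)·2.206158 − (1.7120/3.4758)·1.966503 = -1.011438
denominator = 1 − 2.206158 = -1.206158
p = -1.011438 / -1.206158 = 0.8386

p = 0.8386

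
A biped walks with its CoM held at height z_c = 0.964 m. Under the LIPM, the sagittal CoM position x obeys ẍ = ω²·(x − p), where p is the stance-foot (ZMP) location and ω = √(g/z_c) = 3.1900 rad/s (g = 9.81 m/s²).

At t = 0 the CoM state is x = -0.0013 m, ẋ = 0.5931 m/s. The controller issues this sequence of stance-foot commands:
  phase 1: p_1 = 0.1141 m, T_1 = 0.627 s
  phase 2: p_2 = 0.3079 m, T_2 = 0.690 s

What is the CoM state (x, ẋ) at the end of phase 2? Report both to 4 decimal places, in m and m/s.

phase 1: p=0.1141, T=0.627, ωT=2.000130, cosh=3.762667, sinh=3.627350; start (x,ẋ)=(-0.001300, 0.593100) → end (x,ẋ)=(0.354302, 0.896316)
phase 2: p=0.3079, T=0.690, ωT=2.201100, cosh=4.572814, sinh=4.462133; start (x,ẋ)=(0.354302, 0.896316) → end (x,ẋ)=(1.773845, 4.759187)

x = 1.7738, ẋ = 4.7592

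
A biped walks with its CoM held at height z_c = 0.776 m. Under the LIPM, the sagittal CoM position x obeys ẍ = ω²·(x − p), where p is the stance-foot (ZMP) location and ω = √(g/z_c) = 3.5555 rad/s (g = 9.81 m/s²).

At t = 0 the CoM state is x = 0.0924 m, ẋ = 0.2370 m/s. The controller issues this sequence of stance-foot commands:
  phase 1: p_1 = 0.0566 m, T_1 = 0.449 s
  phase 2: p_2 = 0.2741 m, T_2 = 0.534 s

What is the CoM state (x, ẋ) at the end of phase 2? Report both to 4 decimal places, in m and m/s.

x = 1.2193, ẋ = 3.4799

phase 1: p=0.0566, T=0.449, ωT=1.596419, cosh=2.568975, sinh=2.366355; start (x,ẋ)=(0.092400, 0.237000) → end (x,ẋ)=(0.306304, 0.910053)
phase 2: p=0.2741, T=0.534, ωT=1.898637, cosh=3.413280, sinh=3.263508; start (x,ẋ)=(0.306304, 0.910053) → end (x,ẋ)=(1.219337, 3.479943)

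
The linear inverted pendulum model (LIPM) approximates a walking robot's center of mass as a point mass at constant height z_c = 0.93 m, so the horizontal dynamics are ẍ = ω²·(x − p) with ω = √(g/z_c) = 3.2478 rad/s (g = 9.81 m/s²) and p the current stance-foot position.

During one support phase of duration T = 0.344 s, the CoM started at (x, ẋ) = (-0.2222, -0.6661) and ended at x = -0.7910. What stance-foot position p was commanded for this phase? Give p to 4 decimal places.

p = 0.1954

ωT = 3.2478·0.344 = 1.117243; cosh(ωT) = 1.691799, sinh(ωT) = 1.364618
x(T) = p + (x₀−p)·cosh(ωT) + (ẋ₀/ω)·sinh(ωT) ⇒ p·(1 − cosh) = x(T) − x₀·cosh − (ẋ₀/ω)·sinh
numerator   = -0.7910 − (-0.2222)·1.691799 − (-0.6661/3.2478)·1.364618 = -0.135209
denominator = 1 − 1.691799 = -0.691799
p = -0.135209 / -0.691799 = 0.1954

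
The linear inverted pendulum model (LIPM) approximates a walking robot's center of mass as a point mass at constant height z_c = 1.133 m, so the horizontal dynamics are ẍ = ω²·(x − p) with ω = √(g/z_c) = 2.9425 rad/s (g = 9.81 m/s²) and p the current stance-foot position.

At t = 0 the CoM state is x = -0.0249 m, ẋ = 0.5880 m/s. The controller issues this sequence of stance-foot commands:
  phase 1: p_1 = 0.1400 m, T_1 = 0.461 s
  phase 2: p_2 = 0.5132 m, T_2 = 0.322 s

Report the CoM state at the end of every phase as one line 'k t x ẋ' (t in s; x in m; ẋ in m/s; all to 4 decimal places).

1 0.4610 0.1608 0.3377
2 0.7830 0.1163 -0.6351

phase 1: p=0.1400, T=0.461, ωT=1.356493, cosh=2.070057, sinh=1.812494; start (x,ẋ)=(-0.024900, 0.588000) → end (x,ẋ)=(0.160838, 0.337738)
phase 2: p=0.5132, T=0.322, ωT=0.947485, cosh=1.483465, sinh=1.095750; start (x,ẋ)=(0.160838, 0.337738) → end (x,ẋ)=(0.116254, -0.635077)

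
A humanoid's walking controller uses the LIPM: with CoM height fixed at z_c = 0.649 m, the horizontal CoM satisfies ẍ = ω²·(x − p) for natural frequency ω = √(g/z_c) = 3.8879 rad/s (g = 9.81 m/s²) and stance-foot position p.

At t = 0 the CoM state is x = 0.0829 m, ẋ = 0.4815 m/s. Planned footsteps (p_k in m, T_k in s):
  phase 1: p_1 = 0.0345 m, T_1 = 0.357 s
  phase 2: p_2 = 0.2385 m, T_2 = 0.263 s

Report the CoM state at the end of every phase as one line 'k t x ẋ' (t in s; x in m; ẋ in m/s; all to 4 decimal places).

phase 1: p=0.0345, T=0.357, ωT=1.387980, cosh=2.128164, sinh=1.878585; start (x,ẋ)=(0.082900, 0.481500) → end (x,ẋ)=(0.370158, 1.378213)
phase 2: p=0.2385, T=0.263, ωT=1.022518, cosh=1.569937, sinh=1.210249; start (x,ẋ)=(0.370158, 1.378213) → end (x,ẋ)=(0.874213, 2.783201)

1 0.3570 0.3702 1.3782
2 0.6200 0.8742 2.7832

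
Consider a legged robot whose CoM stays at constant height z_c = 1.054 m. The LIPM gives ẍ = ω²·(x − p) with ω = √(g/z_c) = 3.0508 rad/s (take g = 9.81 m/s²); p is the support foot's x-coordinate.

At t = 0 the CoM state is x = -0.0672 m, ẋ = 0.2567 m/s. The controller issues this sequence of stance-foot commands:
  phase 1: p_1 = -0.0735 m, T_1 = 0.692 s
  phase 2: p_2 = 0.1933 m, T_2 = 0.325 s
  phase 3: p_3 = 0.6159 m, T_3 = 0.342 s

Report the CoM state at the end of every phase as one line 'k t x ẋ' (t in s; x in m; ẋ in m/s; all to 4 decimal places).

phase 1: p=-0.0735, T=0.692, ωT=2.111154, cosh=4.189430, sinh=4.068332; start (x,ẋ)=(-0.067200, 0.256700) → end (x,ẋ)=(0.295210, 1.153620)
phase 2: p=0.1933, T=0.325, ωT=0.991510, cosh=1.533159, sinh=1.162143; start (x,ẋ)=(0.295210, 1.153620) → end (x,ẋ)=(0.788994, 2.130003)
phase 3: p=0.6159, T=0.342, ωT=1.043374, cosh=1.595521, sinh=1.243257; start (x,ẋ)=(0.788994, 2.130003) → end (x,ẋ)=(1.760090, 4.054997)

1 0.6920 0.2952 1.1536
2 1.0170 0.7890 2.1300
3 1.3590 1.7601 4.0550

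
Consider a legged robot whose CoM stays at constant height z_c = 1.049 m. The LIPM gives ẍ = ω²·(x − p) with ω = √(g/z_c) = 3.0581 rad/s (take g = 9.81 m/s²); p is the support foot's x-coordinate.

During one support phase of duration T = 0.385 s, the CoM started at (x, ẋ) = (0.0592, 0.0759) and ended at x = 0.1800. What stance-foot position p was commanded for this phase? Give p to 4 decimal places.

ωT = 3.0581·0.385 = 1.177369; cosh(ωT) = 1.776955, sinh(ωT) = 1.468867
x(T) = p + (x₀−p)·cosh(ωT) + (ẋ₀/ω)·sinh(ωT) ⇒ p·(1 − cosh) = x(T) − x₀·cosh − (ẋ₀/ω)·sinh
numerator   = 0.1800 − (0.0592)·1.776955 − (0.0759/3.0581)·1.468867 = 0.038348
denominator = 1 − 1.776955 = -0.776955
p = 0.038348 / -0.776955 = -0.0494

p = -0.0494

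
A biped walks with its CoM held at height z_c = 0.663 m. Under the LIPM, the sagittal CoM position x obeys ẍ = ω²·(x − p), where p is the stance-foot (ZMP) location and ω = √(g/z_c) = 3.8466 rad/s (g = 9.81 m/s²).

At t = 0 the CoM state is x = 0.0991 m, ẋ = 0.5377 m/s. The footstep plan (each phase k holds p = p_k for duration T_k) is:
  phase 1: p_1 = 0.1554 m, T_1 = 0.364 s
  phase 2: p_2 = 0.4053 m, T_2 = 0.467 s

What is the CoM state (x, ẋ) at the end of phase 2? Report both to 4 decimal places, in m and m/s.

x = 0.6479, ẋ = 1.1235

phase 1: p=0.1554, T=0.364, ωT=1.400162, cosh=2.151208, sinh=1.904651; start (x,ẋ)=(0.099100, 0.537700) → end (x,ẋ)=(0.300530, 0.744226)
phase 2: p=0.4053, T=0.467, ωT=1.796362, cosh=3.096791, sinh=2.930889; start (x,ẋ)=(0.300530, 0.744226) → end (x,ẋ)=(0.647908, 1.123542)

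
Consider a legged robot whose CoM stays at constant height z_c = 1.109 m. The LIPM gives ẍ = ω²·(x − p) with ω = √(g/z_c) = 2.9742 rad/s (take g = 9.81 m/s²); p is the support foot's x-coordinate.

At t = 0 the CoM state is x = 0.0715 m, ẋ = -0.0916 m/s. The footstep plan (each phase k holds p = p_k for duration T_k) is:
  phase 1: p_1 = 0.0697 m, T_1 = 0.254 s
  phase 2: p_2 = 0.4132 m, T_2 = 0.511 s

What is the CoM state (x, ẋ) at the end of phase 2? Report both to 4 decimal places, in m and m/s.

x = -0.5489, ẋ = -2.6480

phase 1: p=0.0697, T=0.254, ωT=0.755447, cosh=1.299182, sinh=0.829381; start (x,ẋ)=(0.071500, -0.091600) → end (x,ẋ)=(0.046495, -0.114565)
phase 2: p=0.4132, T=0.511, ωT=1.519816, cosh=2.395068, sinh=2.176316; start (x,ẋ)=(0.046495, -0.114565) → end (x,ẋ)=(-0.548914, -2.647998)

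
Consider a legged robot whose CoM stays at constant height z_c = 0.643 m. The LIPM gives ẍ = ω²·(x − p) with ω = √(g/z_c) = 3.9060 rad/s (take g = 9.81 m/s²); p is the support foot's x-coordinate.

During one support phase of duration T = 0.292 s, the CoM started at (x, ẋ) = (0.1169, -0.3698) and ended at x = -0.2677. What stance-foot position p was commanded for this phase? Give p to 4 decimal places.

ωT = 3.9060·0.292 = 1.140552; cosh(ωT) = 1.724069, sinh(ωT) = 1.404426
x(T) = p + (x₀−p)·cosh(ωT) + (ẋ₀/ω)·sinh(ωT) ⇒ p·(1 − cosh) = x(T) − x₀·cosh − (ẋ₀/ω)·sinh
numerator   = -0.2677 − (0.1169)·1.724069 − (-0.3698/3.9060)·1.404426 = -0.336280
denominator = 1 − 1.724069 = -0.724069
p = -0.336280 / -0.724069 = 0.4644

p = 0.4644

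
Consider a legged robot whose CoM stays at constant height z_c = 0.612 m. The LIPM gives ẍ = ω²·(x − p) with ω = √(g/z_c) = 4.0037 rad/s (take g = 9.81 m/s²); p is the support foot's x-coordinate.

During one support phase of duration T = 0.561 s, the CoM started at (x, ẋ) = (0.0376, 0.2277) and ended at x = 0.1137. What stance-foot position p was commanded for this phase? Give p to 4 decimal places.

ωT = 4.0037·0.561 = 2.246076; cosh(ωT) = 4.778195, sinh(ωT) = 4.672381
x(T) = p + (x₀−p)·cosh(ωT) + (ẋ₀/ω)·sinh(ωT) ⇒ p·(1 − cosh) = x(T) − x₀·cosh − (ẋ₀/ω)·sinh
numerator   = 0.1137 − (0.0376)·4.778195 − (0.2277/4.0037)·4.672381 = -0.331690
denominator = 1 − 4.778195 = -3.778195
p = -0.331690 / -3.778195 = 0.0878

p = 0.0878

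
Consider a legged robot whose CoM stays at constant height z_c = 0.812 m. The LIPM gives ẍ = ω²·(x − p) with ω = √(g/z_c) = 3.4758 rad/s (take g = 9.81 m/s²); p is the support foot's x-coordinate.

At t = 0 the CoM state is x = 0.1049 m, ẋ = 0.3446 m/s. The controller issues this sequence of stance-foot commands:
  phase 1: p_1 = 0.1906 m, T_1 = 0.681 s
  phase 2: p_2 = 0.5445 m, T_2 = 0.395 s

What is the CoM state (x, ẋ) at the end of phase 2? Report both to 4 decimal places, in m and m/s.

phase 1: p=0.1906, T=0.681, ωT=2.367020, cosh=5.379660, sinh=5.285900; start (x,ẋ)=(0.104900, 0.344600) → end (x,ẋ)=(0.253621, 0.279288)
phase 2: p=0.5445, T=0.395, ωT=1.372941, cosh=2.100151, sinh=1.846790; start (x,ẋ)=(0.253621, 0.279288) → end (x,ẋ)=(0.082004, -1.280626)

x = 0.0820, ẋ = -1.2806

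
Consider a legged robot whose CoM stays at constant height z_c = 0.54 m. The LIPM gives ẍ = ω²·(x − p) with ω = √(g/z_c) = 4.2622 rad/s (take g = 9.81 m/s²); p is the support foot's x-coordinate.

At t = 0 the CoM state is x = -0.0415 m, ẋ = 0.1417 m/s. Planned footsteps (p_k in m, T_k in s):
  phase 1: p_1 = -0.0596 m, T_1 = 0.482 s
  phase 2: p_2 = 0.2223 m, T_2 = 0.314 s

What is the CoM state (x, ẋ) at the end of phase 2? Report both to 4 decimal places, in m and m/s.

phase 1: p=-0.0596, T=0.482, ωT=2.054380, cosh=3.965087, sinh=3.836915; start (x,ẋ)=(-0.041500, 0.141700) → end (x,ẋ)=(0.139729, 0.857855)
phase 2: p=0.2223, T=0.314, ωT=1.338331, cosh=2.037479, sinh=1.775195; start (x,ẋ)=(0.139729, 0.857855) → end (x,ẋ)=(0.411358, 1.123110)

x = 0.4114, ẋ = 1.1231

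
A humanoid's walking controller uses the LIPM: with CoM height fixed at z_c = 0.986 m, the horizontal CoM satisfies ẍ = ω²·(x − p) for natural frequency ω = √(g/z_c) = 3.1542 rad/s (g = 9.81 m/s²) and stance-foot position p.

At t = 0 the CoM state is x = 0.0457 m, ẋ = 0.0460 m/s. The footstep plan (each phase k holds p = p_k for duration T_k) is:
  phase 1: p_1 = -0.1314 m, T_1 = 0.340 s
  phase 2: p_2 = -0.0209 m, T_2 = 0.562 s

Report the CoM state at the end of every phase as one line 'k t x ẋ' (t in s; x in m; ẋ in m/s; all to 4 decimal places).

1 0.3400 0.1765 0.7958
2 0.9020 1.2980 4.1894

phase 1: p=-0.1314, T=0.340, ωT=1.072428, cosh=1.632322, sinh=1.290145; start (x,ẋ)=(0.045700, 0.046000) → end (x,ẋ)=(0.176499, 0.795773)
phase 2: p=-0.0209, T=0.562, ωT=1.772660, cosh=3.028187, sinh=2.858306; start (x,ẋ)=(0.176499, 0.795773) → end (x,ẋ)=(1.297984, 4.189437)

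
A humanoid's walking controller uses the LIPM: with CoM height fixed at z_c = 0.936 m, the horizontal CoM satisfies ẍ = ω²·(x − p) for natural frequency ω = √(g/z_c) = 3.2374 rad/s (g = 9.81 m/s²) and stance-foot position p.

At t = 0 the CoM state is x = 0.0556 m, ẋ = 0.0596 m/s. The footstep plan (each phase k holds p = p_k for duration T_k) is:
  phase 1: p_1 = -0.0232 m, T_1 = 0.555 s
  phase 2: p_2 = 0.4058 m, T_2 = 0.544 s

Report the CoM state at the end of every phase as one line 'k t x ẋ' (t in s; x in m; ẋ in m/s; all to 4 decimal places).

phase 1: p=-0.0232, T=0.555, ωT=1.796757, cosh=3.097948, sinh=2.932112; start (x,ẋ)=(0.055600, 0.059600) → end (x,ẋ)=(0.274898, 0.932640)
phase 2: p=0.4058, T=0.544, ωT=1.761146, cosh=2.995474, sinh=2.823626; start (x,ẋ)=(0.274898, 0.932640) → end (x,ẋ)=(0.827126, 1.597098)

1 0.5550 0.2749 0.9326
2 1.0990 0.8271 1.5971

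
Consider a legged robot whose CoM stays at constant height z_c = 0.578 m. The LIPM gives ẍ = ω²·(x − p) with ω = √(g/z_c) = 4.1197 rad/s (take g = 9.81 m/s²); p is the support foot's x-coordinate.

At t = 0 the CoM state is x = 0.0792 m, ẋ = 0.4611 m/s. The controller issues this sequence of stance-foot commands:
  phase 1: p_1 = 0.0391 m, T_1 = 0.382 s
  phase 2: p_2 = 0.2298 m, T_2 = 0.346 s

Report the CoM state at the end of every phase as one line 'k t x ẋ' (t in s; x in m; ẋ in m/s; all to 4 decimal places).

phase 1: p=0.0391, T=0.382, ωT=1.573725, cosh=2.515930, sinh=2.308658; start (x,ẋ)=(0.079200, 0.461100) → end (x,ẋ)=(0.398387, 1.541486)
phase 2: p=0.2298, T=0.346, ωT=1.425416, cosh=2.199999, sinh=1.959590; start (x,ẋ)=(0.398387, 1.541486) → end (x,ẋ)=(1.333919, 4.752255)

1 0.3820 0.3984 1.5415
2 0.7280 1.3339 4.7523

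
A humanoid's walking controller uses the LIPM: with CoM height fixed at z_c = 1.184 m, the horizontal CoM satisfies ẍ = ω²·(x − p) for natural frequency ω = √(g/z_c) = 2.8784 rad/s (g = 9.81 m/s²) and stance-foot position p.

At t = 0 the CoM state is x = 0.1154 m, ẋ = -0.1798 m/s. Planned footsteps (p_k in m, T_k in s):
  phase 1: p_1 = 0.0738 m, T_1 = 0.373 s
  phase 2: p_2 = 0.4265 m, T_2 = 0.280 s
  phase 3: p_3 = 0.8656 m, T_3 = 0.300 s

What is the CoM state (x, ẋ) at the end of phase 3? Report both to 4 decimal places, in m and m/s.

x = -0.8759, ẋ = -4.3078

phase 1: p=0.0738, T=0.373, ωT=1.073643, cosh=1.633891, sinh=1.292130; start (x,ẋ)=(0.115400, -0.179800) → end (x,ẋ)=(0.061057, -0.139052)
phase 2: p=0.4265, T=0.280, ωT=0.805952, cosh=1.342745, sinh=0.896082; start (x,ẋ)=(0.061057, -0.139052) → end (x,ẋ)=(-0.107486, -1.129293)
phase 3: p=0.8656, T=0.300, ωT=0.863520, cosh=1.396584, sinh=0.974909; start (x,ẋ)=(-0.107486, -1.129293) → end (x,ẋ)=(-0.875886, -4.307806)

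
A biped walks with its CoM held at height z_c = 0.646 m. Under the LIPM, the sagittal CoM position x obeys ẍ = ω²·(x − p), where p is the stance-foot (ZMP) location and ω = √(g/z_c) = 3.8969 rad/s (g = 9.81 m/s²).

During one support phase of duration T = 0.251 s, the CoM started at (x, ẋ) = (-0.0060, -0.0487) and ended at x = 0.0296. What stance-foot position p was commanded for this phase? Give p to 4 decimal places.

p = -0.1023

ωT = 3.8969·0.251 = 0.978122; cosh(ωT) = 1.517737, sinh(ωT) = 1.141720
x(T) = p + (x₀−p)·cosh(ωT) + (ẋ₀/ω)·sinh(ωT) ⇒ p·(1 − cosh) = x(T) − x₀·cosh − (ẋ₀/ω)·sinh
numerator   = 0.0296 − (-0.0060)·1.517737 − (-0.0487/3.8969)·1.141720 = 0.052975
denominator = 1 − 1.517737 = -0.517737
p = 0.052975 / -0.517737 = -0.1023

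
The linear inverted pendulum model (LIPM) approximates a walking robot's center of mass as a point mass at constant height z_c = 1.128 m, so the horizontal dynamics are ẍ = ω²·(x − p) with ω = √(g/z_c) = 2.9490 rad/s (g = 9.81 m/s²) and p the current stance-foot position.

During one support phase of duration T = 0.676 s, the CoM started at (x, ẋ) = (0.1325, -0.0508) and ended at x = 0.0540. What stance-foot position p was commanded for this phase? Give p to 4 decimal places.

p = 0.1385

ωT = 2.9490·0.676 = 1.993524; cosh(ωT) = 3.738787, sinh(ωT) = 3.602572
x(T) = p + (x₀−p)·cosh(ωT) + (ẋ₀/ω)·sinh(ωT) ⇒ p·(1 − cosh) = x(T) − x₀·cosh − (ẋ₀/ω)·sinh
numerator   = 0.0540 − (0.1325)·3.738787 − (-0.0508/2.9490)·3.602572 = -0.379331
denominator = 1 − 3.738787 = -2.738787
p = -0.379331 / -2.738787 = 0.1385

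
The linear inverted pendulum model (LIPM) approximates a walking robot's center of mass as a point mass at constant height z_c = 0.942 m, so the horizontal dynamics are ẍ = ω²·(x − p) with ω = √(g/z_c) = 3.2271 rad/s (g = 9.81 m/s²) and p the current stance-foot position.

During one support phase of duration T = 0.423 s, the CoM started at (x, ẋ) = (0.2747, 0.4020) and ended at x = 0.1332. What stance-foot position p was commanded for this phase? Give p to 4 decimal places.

ωT = 3.2271·0.423 = 1.365063; cosh(ωT) = 2.085668, sinh(ωT) = 1.830303
x(T) = p + (x₀−p)·cosh(ωT) + (ẋ₀/ω)·sinh(ωT) ⇒ p·(1 − cosh) = x(T) − x₀·cosh − (ẋ₀/ω)·sinh
numerator   = 0.1332 − (0.2747)·2.085668 − (0.4020/3.2271)·1.830303 = -0.667734
denominator = 1 − 2.085668 = -1.085668
p = -0.667734 / -1.085668 = 0.6150

p = 0.6150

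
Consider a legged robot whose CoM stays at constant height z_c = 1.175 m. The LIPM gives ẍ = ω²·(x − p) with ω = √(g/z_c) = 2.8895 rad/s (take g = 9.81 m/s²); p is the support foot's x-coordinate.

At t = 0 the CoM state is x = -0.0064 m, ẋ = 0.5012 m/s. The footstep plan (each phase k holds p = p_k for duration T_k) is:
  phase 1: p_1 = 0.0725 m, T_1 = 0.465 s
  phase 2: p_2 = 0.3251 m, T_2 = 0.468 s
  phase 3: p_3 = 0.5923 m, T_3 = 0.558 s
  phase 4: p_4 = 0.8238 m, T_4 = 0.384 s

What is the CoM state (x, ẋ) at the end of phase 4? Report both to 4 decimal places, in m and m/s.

x = 1.6200, ẋ = 2.5876

phase 1: p=0.0725, T=0.465, ωT=1.343618, cosh=2.046892, sinh=1.785992; start (x,ẋ)=(-0.006400, 0.501200) → end (x,ẋ)=(0.220791, 0.618729)
phase 2: p=0.3251, T=0.468, ωT=1.352286, cosh=2.062451, sinh=1.803803; start (x,ẋ)=(0.220791, 0.618729) → end (x,ẋ)=(0.496215, 0.732428)
phase 3: p=0.5923, T=0.558, ωT=1.612341, cosh=2.606978, sinh=2.407558; start (x,ẋ)=(0.496215, 0.732428) → end (x,ẋ)=(0.952076, 1.240999)
phase 4: p=0.8238, T=0.384, ωT=1.109568, cosh=1.681375, sinh=1.351673; start (x,ẋ)=(0.952076, 1.240999) → end (x,ẋ)=(1.620004, 2.587585)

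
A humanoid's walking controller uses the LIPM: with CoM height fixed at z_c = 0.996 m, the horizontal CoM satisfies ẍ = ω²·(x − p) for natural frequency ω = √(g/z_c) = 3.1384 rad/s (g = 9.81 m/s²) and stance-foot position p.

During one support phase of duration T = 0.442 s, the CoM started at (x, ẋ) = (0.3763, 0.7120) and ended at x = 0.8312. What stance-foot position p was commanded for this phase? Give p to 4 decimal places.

ωT = 3.1384·0.442 = 1.387173; cosh(ωT) = 2.126648, sinh(ωT) = 1.876867
x(T) = p + (x₀−p)·cosh(ωT) + (ẋ₀/ω)·sinh(ωT) ⇒ p·(1 − cosh) = x(T) − x₀·cosh − (ẋ₀/ω)·sinh
numerator   = 0.8312 − (0.3763)·2.126648 − (0.7120/3.1384)·1.876867 = -0.394857
denominator = 1 − 2.126648 = -1.126648
p = -0.394857 / -1.126648 = 0.3505

p = 0.3505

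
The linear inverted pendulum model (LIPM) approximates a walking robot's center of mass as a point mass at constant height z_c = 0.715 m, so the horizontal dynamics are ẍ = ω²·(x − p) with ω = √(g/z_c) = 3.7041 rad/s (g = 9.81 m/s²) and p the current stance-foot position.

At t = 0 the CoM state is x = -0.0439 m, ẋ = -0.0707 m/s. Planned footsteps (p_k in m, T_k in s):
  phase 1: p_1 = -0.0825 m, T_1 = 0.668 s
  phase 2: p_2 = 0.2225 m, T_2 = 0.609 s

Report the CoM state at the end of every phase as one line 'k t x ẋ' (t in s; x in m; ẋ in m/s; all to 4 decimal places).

1 0.6680 0.0358 0.4201
2 1.2770 -0.1430 -1.2373

phase 1: p=-0.0825, T=0.668, ωT=2.474339, cosh=5.979036, sinh=5.894817; start (x,ẋ)=(-0.043900, -0.070700) → end (x,ẋ)=(0.035777, 0.420113)
phase 2: p=0.2225, T=0.609, ωT=2.255797, cosh=4.823843, sinh=4.719053; start (x,ẋ)=(0.035777, 0.420113) → end (x,ẋ)=(-0.142997, -1.237336)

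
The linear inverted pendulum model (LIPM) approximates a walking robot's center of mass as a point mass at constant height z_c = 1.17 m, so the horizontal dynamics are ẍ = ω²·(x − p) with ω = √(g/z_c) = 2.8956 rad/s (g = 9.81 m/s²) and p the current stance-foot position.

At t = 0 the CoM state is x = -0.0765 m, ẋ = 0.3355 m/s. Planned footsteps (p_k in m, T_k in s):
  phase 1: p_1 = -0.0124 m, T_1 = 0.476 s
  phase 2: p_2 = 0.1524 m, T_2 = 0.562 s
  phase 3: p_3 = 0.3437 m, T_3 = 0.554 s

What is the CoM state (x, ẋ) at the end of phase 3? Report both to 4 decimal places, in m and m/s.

x = 0.3587, ẋ = 0.1789

phase 1: p=-0.0124, T=0.476, ωT=1.378306, cosh=2.110089, sinh=1.858084; start (x,ẋ)=(-0.076500, 0.335500) → end (x,ẋ)=(0.067631, 0.363060)
phase 2: p=0.1524, T=0.562, ωT=1.627327, cosh=2.643353, sinh=2.446899; start (x,ẋ)=(0.067631, 0.363060) → end (x,ẋ)=(0.235126, 0.359086)
phase 3: p=0.3437, T=0.554, ωT=1.604162, cosh=2.587375, sinh=2.386317; start (x,ẋ)=(0.235126, 0.359086) → end (x,ẋ)=(0.358707, 0.178861)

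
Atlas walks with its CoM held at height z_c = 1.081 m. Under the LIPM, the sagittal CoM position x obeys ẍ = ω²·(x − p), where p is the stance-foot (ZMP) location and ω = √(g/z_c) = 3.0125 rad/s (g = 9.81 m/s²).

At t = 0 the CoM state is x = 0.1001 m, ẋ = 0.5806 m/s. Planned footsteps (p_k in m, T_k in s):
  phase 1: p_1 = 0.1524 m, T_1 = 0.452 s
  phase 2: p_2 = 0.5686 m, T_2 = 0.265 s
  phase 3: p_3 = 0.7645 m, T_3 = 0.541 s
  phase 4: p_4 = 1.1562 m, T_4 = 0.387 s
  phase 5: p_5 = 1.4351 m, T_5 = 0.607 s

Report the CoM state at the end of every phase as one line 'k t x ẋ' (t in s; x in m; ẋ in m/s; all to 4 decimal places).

phase 1: p=0.1524, T=0.452, ωT=1.361650, cosh=2.079432, sinh=1.823195; start (x,ẋ)=(0.100100, 0.580600) → end (x,ẋ)=(0.395031, 0.920067)
phase 2: p=0.5686, T=0.265, ωT=0.798313, cosh=1.335938, sinh=0.885850; start (x,ẋ)=(0.395031, 0.920067) → end (x,ẋ)=(0.607275, 0.765961)
phase 3: p=0.7645, T=0.541, ωT=1.629763, cosh=2.649319, sinh=2.453343; start (x,ẋ)=(0.607275, 0.765961) → end (x,ẋ)=(0.971751, 0.867276)
phase 4: p=1.1562, T=0.387, ωT=1.165838, cosh=1.760135, sinh=1.448474; start (x,ẋ)=(0.971751, 0.867276) → end (x,ẋ)=(1.248550, 0.721676)
phase 5: p=1.4351, T=0.607, ωT=1.828588, cosh=3.192864, sinh=3.032224; start (x,ẋ)=(1.248550, 0.721676) → end (x,ẋ)=(1.565872, 0.600159)

1 0.4520 0.3950 0.9201
2 0.7170 0.6073 0.7660
3 1.2580 0.9718 0.8673
4 1.6450 1.2485 0.7217
5 2.2520 1.5659 0.6002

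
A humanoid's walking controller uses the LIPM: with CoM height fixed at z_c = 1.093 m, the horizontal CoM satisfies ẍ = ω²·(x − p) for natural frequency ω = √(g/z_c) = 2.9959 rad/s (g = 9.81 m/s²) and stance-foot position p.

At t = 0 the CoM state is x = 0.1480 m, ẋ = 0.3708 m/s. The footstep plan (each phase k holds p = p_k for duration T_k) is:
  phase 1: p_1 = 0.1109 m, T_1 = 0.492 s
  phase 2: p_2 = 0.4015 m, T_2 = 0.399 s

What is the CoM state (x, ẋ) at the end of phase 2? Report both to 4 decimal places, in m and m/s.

x = 1.0351, ẋ = 2.1795

phase 1: p=0.1109, T=0.492, ωT=1.473983, cosh=2.297802, sinh=2.068790; start (x,ẋ)=(0.148000, 0.370800) → end (x,ẋ)=(0.452201, 1.081967)
phase 2: p=0.4015, T=0.399, ωT=1.195364, cosh=1.803677, sinh=1.501084; start (x,ẋ)=(0.452201, 1.081967) → end (x,ẋ)=(1.035063, 2.179525)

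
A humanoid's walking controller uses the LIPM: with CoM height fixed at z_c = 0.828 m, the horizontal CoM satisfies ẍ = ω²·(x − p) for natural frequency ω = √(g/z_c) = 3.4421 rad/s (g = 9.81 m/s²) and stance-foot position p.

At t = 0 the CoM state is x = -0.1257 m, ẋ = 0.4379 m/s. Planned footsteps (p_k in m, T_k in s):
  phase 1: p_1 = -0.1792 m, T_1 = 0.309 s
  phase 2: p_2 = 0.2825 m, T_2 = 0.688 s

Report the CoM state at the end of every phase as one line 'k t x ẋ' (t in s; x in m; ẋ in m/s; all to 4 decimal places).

1 0.3090 0.0698 0.9448
2 0.9970 0.5897 1.2144

phase 1: p=-0.1792, T=0.309, ωT=1.063609, cosh=1.621007, sinh=1.275799; start (x,ẋ)=(-0.125700, 0.437900) → end (x,ẋ)=(0.069830, 0.944780)
phase 2: p=0.2825, T=0.688, ωT=2.368165, cosh=5.385715, sinh=5.292063; start (x,ẋ)=(0.069830, 0.944780) → end (x,ẋ)=(0.589672, 1.214355)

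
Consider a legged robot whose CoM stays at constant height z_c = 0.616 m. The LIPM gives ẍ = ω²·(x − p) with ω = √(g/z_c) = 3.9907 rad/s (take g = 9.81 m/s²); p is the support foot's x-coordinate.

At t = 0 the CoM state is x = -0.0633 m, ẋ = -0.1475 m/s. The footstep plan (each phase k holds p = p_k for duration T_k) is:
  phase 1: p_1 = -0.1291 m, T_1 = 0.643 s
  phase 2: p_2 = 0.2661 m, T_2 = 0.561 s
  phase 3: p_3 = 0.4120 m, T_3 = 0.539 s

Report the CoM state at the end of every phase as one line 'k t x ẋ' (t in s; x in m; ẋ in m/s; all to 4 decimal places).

phase 1: p=-0.1291, T=0.643, ωT=2.566020, cosh=6.545384, sinh=6.468543; start (x,ẋ)=(-0.063300, -0.147500) → end (x,ẋ)=(0.062503, 0.733118)
phase 2: p=0.2661, T=0.561, ωT=2.238783, cosh=4.744246, sinh=4.637658; start (x,ẋ)=(0.062503, 0.733118) → end (x,ẋ)=(0.152154, -0.289982)
phase 3: p=0.4120, T=0.539, ωT=2.150987, cosh=4.354854, sinh=4.238485; start (x,ẋ)=(0.152154, -0.289982) → end (x,ẋ)=(-1.027580, -5.658005)

1 0.6430 0.0625 0.7331
2 1.2040 0.1522 -0.2900
3 1.7430 -1.0276 -5.6580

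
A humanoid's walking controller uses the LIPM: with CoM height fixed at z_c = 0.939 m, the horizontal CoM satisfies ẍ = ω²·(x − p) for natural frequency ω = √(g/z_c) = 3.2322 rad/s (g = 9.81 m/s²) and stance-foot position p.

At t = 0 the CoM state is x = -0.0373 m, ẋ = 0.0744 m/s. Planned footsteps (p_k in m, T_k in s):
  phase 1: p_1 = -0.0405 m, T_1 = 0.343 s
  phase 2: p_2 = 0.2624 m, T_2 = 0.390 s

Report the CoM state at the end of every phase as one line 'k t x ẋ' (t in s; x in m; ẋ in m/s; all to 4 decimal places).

1 0.3430 -0.0040 0.1390
2 0.7330 -0.1756 -1.1320

phase 1: p=-0.0405, T=0.343, ωT=1.108645, cosh=1.680127, sinh=1.350121; start (x,ẋ)=(-0.037300, 0.074400) → end (x,ẋ)=(-0.004046, 0.138966)
phase 2: p=0.2624, T=0.390, ωT=1.260558, cosh=1.905443, sinh=1.621947; start (x,ẋ)=(-0.004046, 0.138966) → end (x,ẋ)=(-0.175563, -1.132040)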